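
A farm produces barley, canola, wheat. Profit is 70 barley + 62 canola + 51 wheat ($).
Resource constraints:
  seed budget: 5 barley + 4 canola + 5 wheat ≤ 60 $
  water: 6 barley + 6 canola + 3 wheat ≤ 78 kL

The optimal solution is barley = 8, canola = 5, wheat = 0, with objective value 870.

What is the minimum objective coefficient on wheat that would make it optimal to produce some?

Both seed budget and water are binding at x*.
The binding rows give the dual system: 5·y_seed budget + 6·y_water = 70 and 4·y_seed budget + 6·y_water = 62.
Solving: y_seed budget = 8, y_water = 5.
wheat enters the basis when its profit ≥ yᵀa₃ = 8·5 + 5·3 = 55.

55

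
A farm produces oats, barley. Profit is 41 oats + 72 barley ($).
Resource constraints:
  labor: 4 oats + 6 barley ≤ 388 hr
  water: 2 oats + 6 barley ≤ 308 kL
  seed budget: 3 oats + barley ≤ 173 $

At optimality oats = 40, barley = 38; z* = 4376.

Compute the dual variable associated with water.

3.5

Binding: labor and water. Non-binding: seed budget (15 unused).
Since seed budget is not tight, its dual is 0.
The binding rows give the dual system: 4·y_labor + 2·y_water = 41 and 6·y_labor + 6·y_water = 72.
This yields shadow prices y_labor = 8.5, y_water = 3.5.
Shadow price of water = 3.5.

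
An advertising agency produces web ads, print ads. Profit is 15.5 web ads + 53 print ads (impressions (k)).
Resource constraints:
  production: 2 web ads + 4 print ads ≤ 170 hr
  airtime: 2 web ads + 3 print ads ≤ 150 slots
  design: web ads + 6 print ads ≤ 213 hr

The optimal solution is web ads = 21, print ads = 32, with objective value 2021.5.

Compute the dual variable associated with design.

At the optimum: production uses 170 of 170 (binding); airtime uses 138 of 150 (slack = 12); design uses 213 of 213 (binding).
Since airtime is not tight, its dual is 0.
The binding rows give the dual system: 2·y_production + 1·y_design = 15.5 and 4·y_production + 6·y_design = 53.
This yields shadow prices y_production = 5, y_design = 5.5.
Shadow price of design = 5.5.

5.5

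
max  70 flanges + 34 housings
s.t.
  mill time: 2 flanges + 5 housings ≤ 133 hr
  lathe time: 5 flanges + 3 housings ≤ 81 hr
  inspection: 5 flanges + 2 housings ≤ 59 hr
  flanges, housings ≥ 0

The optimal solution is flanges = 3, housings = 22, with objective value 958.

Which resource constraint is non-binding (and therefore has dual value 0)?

mill time: 116/133 (slack 17)
lathe time: 81/81 (binding)
inspection: 59/59 (binding)
By complementary slackness, a constraint with positive slack has shadow price 0 → mill time.

mill time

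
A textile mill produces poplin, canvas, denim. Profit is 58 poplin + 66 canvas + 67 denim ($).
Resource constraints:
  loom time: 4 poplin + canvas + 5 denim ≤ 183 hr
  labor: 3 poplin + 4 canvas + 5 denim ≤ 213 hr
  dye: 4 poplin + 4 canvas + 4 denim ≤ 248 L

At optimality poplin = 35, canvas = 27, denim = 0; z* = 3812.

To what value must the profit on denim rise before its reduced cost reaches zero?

Check each constraint at x*: loom time 167/183 (slack 16); labor 213/213 (tight); dye 248/248 (tight).
Since loom time is not tight, its dual is 0.
Dual feasibility on the basic columns requires 3·y_labor + 4·y_dye = 58, 4·y_labor + 4·y_dye = 66.
→ y_labor = 8 and y_dye = 8.5.
denim enters the basis when its profit ≥ yᵀa₃ = 8·5 + 8.5·4 = 74.

74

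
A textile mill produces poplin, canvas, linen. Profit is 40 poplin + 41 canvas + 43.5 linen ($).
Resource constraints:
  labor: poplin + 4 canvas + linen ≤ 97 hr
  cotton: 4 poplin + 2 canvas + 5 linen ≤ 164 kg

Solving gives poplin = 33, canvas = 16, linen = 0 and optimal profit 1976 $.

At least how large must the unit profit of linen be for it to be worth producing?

48.5

Check each constraint at x*: labor 97/97 (tight); cotton 164/164 (tight).
The binding rows give the dual system: 1·y_labor + 4·y_cotton = 40 and 4·y_labor + 2·y_cotton = 41.
Solving: y_labor = 6, y_cotton = 8.5.
linen enters the basis when its profit ≥ yᵀa₃ = 6·1 + 8.5·5 = 48.5.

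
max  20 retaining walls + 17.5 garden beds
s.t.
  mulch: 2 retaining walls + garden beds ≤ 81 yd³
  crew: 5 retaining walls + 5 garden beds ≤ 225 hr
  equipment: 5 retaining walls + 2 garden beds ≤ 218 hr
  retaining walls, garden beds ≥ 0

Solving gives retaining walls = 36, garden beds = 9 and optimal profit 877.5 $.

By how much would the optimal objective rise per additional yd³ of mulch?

Binding: mulch and crew. Non-binding: equipment (20 unused).
By complementary slackness, y = 0 for the non-binding constraint.
From A_Bᵀ y = c: 2·y_mulch + 5·y_crew = 20; 1·y_mulch + 5·y_crew = 17.5.
This yields shadow prices y_mulch = 2.5, y_crew = 3.
Shadow price of mulch = 2.5.

2.5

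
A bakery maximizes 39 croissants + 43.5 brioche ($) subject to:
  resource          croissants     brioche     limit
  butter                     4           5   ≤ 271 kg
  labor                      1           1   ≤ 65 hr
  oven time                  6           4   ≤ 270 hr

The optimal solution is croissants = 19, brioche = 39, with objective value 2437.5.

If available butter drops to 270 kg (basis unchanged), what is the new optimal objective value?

2430

Check each constraint at x*: butter 271/271 (tight); labor 58/65 (slack 7); oven time 270/270 (tight).
By complementary slackness, y = 0 for the non-binding constraint.
Dual feasibility on the basic columns requires 4·y_butter + 6·y_oven time = 39, 5·y_butter + 4·y_oven time = 43.5.
Solving: y_butter = 7.5, y_oven time = 1.5.
Δz = y_butter·Δb = 7.5 × (-1) = -7.5, so new z* = 2437.5 − 7.5 = 2430.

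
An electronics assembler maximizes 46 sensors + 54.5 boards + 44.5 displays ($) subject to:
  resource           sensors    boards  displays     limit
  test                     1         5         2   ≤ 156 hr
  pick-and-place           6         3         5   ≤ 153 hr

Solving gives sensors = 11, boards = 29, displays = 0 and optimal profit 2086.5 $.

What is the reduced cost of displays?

-2

At the optimum: test uses 156 of 156 (binding); pick-and-place uses 153 of 153 (binding).
Dual feasibility on the basic columns requires 1·y_test + 6·y_pick-and-place = 46, 5·y_test + 3·y_pick-and-place = 54.5.
This yields shadow prices y_test = 7, y_pick-and-place = 6.5.
Reduced cost of displays: c₃ − yᵀa₃ = 44.5 − (7·2 + 6.5·5) = 44.5 − 46.5 = -2.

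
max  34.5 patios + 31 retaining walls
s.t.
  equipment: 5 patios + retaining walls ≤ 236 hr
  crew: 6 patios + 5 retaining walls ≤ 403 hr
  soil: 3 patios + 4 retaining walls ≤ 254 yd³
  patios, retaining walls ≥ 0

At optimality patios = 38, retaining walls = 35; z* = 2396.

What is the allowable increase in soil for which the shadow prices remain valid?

Binding constraints: crew, soil. The basis is B = [[6,5],[3,4]] with det 9.
Per unit increase in soil, x* moves by d = (-0.5556, 0.6667).
The basis stays optimal until patios reaches 0; allowable increase = 68.4 yd³.

68.4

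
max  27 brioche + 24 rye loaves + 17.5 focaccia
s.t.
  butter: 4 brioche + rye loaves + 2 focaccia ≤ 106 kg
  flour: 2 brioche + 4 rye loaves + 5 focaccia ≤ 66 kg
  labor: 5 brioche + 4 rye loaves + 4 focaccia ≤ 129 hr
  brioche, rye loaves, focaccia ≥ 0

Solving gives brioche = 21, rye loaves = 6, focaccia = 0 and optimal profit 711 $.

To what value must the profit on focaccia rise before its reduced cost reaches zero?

25

Binding: flour and labor. Non-binding: butter (16 unused).
By complementary slackness, y = 0 for the non-binding constraint.
Dual feasibility on the basic columns requires 2·y_flour + 5·y_labor = 27, 4·y_flour + 4·y_labor = 24.
Solving: y_flour = 1, y_labor = 5.
focaccia enters the basis when its profit ≥ yᵀa₃ = 1·5 + 5·4 = 25.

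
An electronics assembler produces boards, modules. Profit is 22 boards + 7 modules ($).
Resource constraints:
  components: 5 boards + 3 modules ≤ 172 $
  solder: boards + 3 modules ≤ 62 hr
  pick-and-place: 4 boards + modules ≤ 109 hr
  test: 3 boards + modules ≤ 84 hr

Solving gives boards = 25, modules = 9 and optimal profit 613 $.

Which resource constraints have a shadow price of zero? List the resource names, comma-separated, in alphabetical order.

components: 152/172 (slack 20)
solder: 52/62 (slack 10)
pick-and-place: 109/109 (binding)
test: 84/84 (binding)
By complementary slackness, a constraint with positive slack has shadow price 0 → components, solder.

components, solder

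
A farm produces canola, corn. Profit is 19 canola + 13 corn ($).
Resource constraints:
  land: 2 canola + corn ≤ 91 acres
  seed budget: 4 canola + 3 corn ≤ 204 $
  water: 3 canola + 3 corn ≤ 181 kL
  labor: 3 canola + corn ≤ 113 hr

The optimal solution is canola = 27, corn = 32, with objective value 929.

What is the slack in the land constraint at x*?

5

land used = 2·27 + 1·32 = 86; slack = 91 − 86 = 5.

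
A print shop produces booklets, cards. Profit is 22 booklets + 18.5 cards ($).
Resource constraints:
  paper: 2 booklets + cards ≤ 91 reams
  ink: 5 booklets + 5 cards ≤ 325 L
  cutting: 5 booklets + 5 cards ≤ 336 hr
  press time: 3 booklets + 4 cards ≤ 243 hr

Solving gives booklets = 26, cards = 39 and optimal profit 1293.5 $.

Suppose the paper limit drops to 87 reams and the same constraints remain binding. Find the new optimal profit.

Binding: paper and ink. Non-binding: cutting (11 unused), press time (9 unused).
Slack constraints have shadow price 0 (complementary slackness).
Dual feasibility on the basic columns requires 2·y_paper + 5·y_ink = 22, 1·y_paper + 5·y_ink = 18.5.
Solving: y_paper = 3.5, y_ink = 3.
Δz = y_paper·Δb = 3.5 × (-4) = -14, so new z* = 1293.5 − 14 = 1279.5.

1279.5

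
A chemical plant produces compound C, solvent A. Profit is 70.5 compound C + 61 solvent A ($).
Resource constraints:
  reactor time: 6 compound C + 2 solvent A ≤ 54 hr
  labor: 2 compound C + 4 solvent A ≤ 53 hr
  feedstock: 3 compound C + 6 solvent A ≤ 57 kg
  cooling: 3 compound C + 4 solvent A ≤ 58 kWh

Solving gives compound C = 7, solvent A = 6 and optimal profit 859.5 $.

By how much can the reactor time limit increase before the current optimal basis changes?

Binding constraints: reactor time, feedstock. The basis is B = [[6,2],[3,6]] with det 30.
Per unit increase in reactor time, x* moves by d = (0.2, -0.1).
The basis stays optimal until solvent A reaches 0; allowable increase = 60 hr.

60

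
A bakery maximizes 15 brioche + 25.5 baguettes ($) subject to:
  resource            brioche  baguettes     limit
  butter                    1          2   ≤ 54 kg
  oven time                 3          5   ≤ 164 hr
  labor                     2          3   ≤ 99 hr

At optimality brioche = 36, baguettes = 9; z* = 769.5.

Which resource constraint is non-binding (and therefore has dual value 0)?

oven time

butter: 54/54 (binding)
oven time: 153/164 (slack 11)
labor: 99/99 (binding)
By complementary slackness, a constraint with positive slack has shadow price 0 → oven time.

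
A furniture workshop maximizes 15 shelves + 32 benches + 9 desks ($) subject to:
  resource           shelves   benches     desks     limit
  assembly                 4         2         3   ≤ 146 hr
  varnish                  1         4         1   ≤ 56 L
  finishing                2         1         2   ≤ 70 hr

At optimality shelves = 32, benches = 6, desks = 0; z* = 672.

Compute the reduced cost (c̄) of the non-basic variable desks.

Check each constraint at x*: assembly 140/146 (slack 6); varnish 56/56 (tight); finishing 70/70 (tight).
Slack constraints have shadow price 0 (complementary slackness).
From A_Bᵀ y = c: 1·y_varnish + 2·y_finishing = 15; 4·y_varnish + 1·y_finishing = 32.
This yields shadow prices y_varnish = 7, y_finishing = 4.
Reduced cost of desks: c₃ − yᵀa₃ = 9 − (7·1 + 4·2) = 9 − 15 = -6.

-6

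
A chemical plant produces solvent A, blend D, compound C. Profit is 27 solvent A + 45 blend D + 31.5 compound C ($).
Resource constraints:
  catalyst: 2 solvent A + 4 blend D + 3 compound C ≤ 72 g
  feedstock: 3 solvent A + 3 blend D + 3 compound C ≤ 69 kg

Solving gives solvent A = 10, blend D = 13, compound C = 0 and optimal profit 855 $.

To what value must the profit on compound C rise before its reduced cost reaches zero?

36

Both catalyst and feedstock are binding at x*.
From A_Bᵀ y = c: 2·y_catalyst + 3·y_feedstock = 27; 4·y_catalyst + 3·y_feedstock = 45.
Solving: y_catalyst = 9, y_feedstock = 3.
compound C enters the basis when its profit ≥ yᵀa₃ = 9·3 + 3·3 = 36.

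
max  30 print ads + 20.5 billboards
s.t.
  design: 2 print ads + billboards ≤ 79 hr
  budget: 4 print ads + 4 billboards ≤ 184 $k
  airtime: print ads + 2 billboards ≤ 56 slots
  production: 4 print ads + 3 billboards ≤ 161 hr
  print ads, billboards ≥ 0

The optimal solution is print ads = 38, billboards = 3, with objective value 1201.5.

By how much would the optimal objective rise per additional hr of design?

4

Check each constraint at x*: design 79/79 (tight); budget 164/184 (slack 20); airtime 44/56 (slack 12); production 161/161 (tight).
By complementary slackness, y = 0 for the non-binding constraints.
The binding rows give the dual system: 2·y_design + 4·y_production = 30 and 1·y_design + 3·y_production = 20.5.
Solving: y_design = 4, y_production = 5.5.
Shadow price of design = 4.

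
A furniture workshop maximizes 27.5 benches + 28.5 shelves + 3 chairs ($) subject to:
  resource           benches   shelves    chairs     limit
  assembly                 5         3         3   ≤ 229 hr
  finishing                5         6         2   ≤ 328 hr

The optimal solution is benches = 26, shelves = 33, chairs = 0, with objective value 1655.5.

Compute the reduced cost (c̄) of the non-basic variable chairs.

At the optimum: assembly uses 229 of 229 (binding); finishing uses 328 of 328 (binding).
From A_Bᵀ y = c: 5·y_assembly + 5·y_finishing = 27.5; 3·y_assembly + 6·y_finishing = 28.5.
→ y_assembly = 1.5 and y_finishing = 4.
Reduced cost of chairs: c₃ − yᵀa₃ = 3 − (1.5·3 + 4·2) = 3 − 12.5 = -9.5.

-9.5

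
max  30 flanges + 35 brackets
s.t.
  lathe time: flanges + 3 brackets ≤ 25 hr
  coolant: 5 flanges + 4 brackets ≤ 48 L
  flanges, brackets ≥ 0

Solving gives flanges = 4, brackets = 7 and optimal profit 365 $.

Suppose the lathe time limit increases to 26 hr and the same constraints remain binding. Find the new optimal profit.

Both lathe time and coolant are binding at x*.
Dual feasibility on the basic columns requires 1·y_lathe time + 5·y_coolant = 30, 3·y_lathe time + 4·y_coolant = 35.
Solving: y_lathe time = 5, y_coolant = 5.
Δz = y_lathe time·Δb = 5 × (1) = 5, so new z* = 365 + 5 = 370.

370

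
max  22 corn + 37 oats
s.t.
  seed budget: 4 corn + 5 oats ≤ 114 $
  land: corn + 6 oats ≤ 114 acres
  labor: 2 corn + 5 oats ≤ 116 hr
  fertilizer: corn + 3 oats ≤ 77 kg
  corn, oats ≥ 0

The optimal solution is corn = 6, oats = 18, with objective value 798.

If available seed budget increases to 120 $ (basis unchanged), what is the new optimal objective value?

828

Check each constraint at x*: seed budget 114/114 (tight); land 114/114 (tight); labor 102/116 (slack 14); fertilizer 60/77 (slack 17).
Since labor, fertilizer are not tight, their duals are 0.
The binding rows give the dual system: 4·y_seed budget + 1·y_land = 22 and 5·y_seed budget + 6·y_land = 37.
This yields shadow prices y_seed budget = 5, y_land = 2.
Δz = y_seed budget·Δb = 5 × (6) = 30, so new z* = 798 + 30 = 828.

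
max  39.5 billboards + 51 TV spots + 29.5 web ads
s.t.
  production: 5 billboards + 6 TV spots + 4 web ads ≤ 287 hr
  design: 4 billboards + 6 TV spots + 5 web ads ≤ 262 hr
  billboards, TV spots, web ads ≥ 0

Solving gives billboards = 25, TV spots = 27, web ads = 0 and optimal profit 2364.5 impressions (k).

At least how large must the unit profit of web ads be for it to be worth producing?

Check each constraint at x*: production 287/287 (tight); design 262/262 (tight).
Dual feasibility on the basic columns requires 5·y_production + 4·y_design = 39.5, 6·y_production + 6·y_design = 51.
→ y_production = 5.5 and y_design = 3.
web ads enters the basis when its profit ≥ yᵀa₃ = 5.5·4 + 3·5 = 37.

37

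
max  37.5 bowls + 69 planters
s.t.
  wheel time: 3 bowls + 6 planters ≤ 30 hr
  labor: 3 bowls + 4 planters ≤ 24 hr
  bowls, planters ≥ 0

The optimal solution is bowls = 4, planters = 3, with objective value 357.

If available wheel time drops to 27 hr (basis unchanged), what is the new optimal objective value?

328.5

Check each constraint at x*: wheel time 30/30 (tight); labor 24/24 (tight).
The binding rows give the dual system: 3·y_wheel time + 3·y_labor = 37.5 and 6·y_wheel time + 4·y_labor = 69.
This yields shadow prices y_wheel time = 9.5, y_labor = 3.
Δz = y_wheel time·Δb = 9.5 × (-3) = -28.5, so new z* = 357 − 28.5 = 328.5.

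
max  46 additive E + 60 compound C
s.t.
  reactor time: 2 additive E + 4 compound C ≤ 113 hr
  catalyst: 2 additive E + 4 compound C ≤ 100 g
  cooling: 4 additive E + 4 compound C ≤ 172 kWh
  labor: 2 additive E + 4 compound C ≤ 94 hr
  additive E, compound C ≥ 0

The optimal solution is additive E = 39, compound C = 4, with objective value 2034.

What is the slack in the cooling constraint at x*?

cooling used = 4·39 + 4·4 = 172; slack = 172 − 172 = 0.

0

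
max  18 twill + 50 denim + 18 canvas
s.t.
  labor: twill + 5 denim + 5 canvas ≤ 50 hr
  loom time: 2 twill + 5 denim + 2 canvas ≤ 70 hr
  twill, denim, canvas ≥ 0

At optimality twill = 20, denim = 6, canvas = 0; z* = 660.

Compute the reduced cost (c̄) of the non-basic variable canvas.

At the optimum: labor uses 50 of 50 (binding); loom time uses 70 of 70 (binding).
From A_Bᵀ y = c: 1·y_labor + 2·y_loom time = 18; 5·y_labor + 5·y_loom time = 50.
Solving: y_labor = 2, y_loom time = 8.
Reduced cost of canvas: c₃ − yᵀa₃ = 18 − (2·5 + 8·2) = 18 − 26 = -8.

-8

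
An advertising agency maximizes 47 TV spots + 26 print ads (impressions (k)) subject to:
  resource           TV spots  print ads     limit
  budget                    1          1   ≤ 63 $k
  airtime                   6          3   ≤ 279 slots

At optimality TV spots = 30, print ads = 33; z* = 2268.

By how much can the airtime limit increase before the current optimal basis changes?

Binding constraints: budget, airtime. The basis is B = [[1,1],[6,3]] with det -3.
Per unit increase in airtime, x* moves by d = (0.3333, -0.3333).
The basis stays optimal until print ads reaches 0; allowable increase = 99 slots.

99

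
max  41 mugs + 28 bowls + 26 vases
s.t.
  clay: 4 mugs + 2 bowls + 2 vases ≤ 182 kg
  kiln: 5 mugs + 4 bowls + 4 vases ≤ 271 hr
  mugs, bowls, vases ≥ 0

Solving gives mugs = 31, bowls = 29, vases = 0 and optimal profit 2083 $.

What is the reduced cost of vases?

-2

Both clay and kiln are binding at x*.
The binding rows give the dual system: 4·y_clay + 5·y_kiln = 41 and 2·y_clay + 4·y_kiln = 28.
→ y_clay = 4 and y_kiln = 5.
Reduced cost of vases: c₃ − yᵀa₃ = 26 − (4·2 + 5·4) = 26 − 28 = -2.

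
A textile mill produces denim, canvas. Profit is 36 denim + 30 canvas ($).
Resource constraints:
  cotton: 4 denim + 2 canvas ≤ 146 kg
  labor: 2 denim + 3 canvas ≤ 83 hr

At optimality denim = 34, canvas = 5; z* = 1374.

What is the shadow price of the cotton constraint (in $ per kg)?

6

At the optimum: cotton uses 146 of 146 (binding); labor uses 83 of 83 (binding).
The binding rows give the dual system: 4·y_cotton + 2·y_labor = 36 and 2·y_cotton + 3·y_labor = 30.
This yields shadow prices y_cotton = 6, y_labor = 6.
Shadow price of cotton = 6.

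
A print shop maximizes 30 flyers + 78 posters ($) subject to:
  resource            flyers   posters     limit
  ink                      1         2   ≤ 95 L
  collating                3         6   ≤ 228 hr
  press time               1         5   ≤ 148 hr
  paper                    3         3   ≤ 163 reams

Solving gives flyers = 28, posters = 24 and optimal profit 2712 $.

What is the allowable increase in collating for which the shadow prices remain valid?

Binding constraints: collating, press time. The basis is B = [[3,6],[1,5]] with det 9.
Per unit increase in collating, x* moves by d = (0.5556, -0.1111).
The basis stays optimal until paper becomes binding; allowable increase = 5.25 hr.

5.25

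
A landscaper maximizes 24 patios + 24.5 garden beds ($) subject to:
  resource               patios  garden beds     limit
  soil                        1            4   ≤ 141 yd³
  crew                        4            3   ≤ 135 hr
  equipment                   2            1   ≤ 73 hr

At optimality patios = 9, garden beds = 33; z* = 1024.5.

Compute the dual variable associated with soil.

2

Check each constraint at x*: soil 141/141 (tight); crew 135/135 (tight); equipment 51/73 (slack 22).
Slack constraints have shadow price 0 (complementary slackness).
From A_Bᵀ y = c: 1·y_soil + 4·y_crew = 24; 4·y_soil + 3·y_crew = 24.5.
Solving: y_soil = 2, y_crew = 5.5.
Shadow price of soil = 2.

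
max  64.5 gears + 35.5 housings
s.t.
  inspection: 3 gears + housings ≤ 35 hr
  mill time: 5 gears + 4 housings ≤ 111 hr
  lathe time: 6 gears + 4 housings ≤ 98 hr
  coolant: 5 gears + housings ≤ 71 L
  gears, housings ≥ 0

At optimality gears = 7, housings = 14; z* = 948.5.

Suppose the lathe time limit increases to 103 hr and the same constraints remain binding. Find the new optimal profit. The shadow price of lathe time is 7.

Δb = 5, so new z* = 948.5 + (7)·(5) = 948.5 + 35 = 983.5.

983.5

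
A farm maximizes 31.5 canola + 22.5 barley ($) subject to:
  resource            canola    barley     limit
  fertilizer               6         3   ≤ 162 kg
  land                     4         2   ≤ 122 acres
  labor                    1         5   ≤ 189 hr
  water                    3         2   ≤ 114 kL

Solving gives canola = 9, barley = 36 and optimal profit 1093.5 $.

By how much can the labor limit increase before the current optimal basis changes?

Binding constraints: fertilizer, labor. The basis is B = [[6,3],[1,5]] with det 27.
Per unit increase in labor, x* moves by d = (-0.1111, 0.2222).
The basis stays optimal until canola reaches 0; allowable increase = 81 hr.

81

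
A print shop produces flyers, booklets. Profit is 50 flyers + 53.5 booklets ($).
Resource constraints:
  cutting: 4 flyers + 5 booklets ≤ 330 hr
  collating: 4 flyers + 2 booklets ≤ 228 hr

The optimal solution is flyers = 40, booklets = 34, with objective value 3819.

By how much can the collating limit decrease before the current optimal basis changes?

Binding constraints: cutting, collating. The basis is B = [[4,5],[4,2]] with det -12.
Per unit decrease in collating, x* moves by d = (-0.4167, 0.3333).
The basis stays optimal until flyers reaches 0; allowable decrease = 96 hr.

96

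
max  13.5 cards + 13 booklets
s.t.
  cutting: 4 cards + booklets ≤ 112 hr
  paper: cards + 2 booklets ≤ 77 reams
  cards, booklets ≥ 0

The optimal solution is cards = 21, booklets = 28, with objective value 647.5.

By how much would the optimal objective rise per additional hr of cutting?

2

At the optimum: cutting uses 112 of 112 (binding); paper uses 77 of 77 (binding).
Dual feasibility on the basic columns requires 4·y_cutting + 1·y_paper = 13.5, 1·y_cutting + 2·y_paper = 13.
Solving: y_cutting = 2, y_paper = 5.5.
Shadow price of cutting = 2.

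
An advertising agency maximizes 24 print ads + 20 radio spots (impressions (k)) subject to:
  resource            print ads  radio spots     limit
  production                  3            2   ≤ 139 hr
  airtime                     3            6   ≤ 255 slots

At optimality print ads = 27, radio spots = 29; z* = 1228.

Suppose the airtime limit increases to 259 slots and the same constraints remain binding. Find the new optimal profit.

1232

Check each constraint at x*: production 139/139 (tight); airtime 255/255 (tight).
From A_Bᵀ y = c: 3·y_production + 3·y_airtime = 24; 2·y_production + 6·y_airtime = 20.
→ y_production = 7 and y_airtime = 1.
Δz = y_airtime·Δb = 1 × (4) = 4, so new z* = 1228 + 4 = 1232.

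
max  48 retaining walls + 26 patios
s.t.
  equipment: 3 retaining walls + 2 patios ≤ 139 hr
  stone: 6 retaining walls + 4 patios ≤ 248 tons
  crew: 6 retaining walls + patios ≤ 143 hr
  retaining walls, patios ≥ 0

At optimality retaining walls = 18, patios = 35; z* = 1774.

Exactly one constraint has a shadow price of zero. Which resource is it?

equipment

equipment: 124/139 (slack 15)
stone: 248/248 (binding)
crew: 143/143 (binding)
By complementary slackness, a constraint with positive slack has shadow price 0 → equipment.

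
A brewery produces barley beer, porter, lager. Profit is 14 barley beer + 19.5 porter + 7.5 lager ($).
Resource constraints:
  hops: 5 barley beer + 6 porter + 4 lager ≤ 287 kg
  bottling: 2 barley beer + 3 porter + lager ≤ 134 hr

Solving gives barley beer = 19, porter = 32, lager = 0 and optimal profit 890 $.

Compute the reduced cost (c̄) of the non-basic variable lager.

At the optimum: hops uses 287 of 287 (binding); bottling uses 134 of 134 (binding).
The binding rows give the dual system: 5·y_hops + 2·y_bottling = 14 and 6·y_hops + 3·y_bottling = 19.5.
→ y_hops = 1 and y_bottling = 4.5.
Reduced cost of lager: c₃ − yᵀa₃ = 7.5 − (1·4 + 4.5·1) = 7.5 − 8.5 = -1.

-1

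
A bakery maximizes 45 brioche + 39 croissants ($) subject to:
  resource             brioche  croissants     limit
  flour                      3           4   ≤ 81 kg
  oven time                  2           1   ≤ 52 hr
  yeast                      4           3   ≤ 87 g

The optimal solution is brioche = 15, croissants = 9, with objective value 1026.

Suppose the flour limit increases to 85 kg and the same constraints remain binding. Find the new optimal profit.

Binding: flour and yeast. Non-binding: oven time (13 unused).
Since oven time is not tight, its dual is 0.
The binding rows give the dual system: 3·y_flour + 4·y_yeast = 45 and 4·y_flour + 3·y_yeast = 39.
→ y_flour = 3 and y_yeast = 9.
Δz = y_flour·Δb = 3 × (4) = 12, so new z* = 1026 + 12 = 1038.

1038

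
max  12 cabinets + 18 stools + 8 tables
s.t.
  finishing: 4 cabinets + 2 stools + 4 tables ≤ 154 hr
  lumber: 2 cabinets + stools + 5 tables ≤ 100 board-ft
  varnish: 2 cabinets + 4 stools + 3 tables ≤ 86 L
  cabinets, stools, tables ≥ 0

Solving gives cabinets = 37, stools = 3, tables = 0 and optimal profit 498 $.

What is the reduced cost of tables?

Binding: finishing and varnish. Non-binding: lumber (23 unused).
Since lumber is not tight, its dual is 0.
The binding rows give the dual system: 4·y_finishing + 2·y_varnish = 12 and 2·y_finishing + 4·y_varnish = 18.
→ y_finishing = 1 and y_varnish = 4.
Reduced cost of tables: c₃ − yᵀa₃ = 8 − (1·4 + 4·3) = 8 − 16 = -8.

-8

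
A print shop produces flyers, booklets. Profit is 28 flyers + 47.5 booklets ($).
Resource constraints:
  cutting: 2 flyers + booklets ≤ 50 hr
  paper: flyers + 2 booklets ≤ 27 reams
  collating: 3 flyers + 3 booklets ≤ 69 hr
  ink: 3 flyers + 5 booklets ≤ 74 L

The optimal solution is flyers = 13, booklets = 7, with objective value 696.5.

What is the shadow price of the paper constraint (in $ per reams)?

Check each constraint at x*: cutting 33/50 (slack 17); paper 27/27 (tight); collating 60/69 (slack 9); ink 74/74 (tight).
By complementary slackness, y = 0 for the non-binding constraints.
From A_Bᵀ y = c: 1·y_paper + 3·y_ink = 28; 2·y_paper + 5·y_ink = 47.5.
This yields shadow prices y_paper = 2.5, y_ink = 8.5.
Shadow price of paper = 2.5.

2.5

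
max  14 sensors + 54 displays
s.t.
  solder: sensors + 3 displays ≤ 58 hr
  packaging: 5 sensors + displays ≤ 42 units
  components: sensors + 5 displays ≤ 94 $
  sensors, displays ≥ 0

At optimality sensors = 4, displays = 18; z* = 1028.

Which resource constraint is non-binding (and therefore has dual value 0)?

packaging

solder: 58/58 (binding)
packaging: 38/42 (slack 4)
components: 94/94 (binding)
By complementary slackness, a constraint with positive slack has shadow price 0 → packaging.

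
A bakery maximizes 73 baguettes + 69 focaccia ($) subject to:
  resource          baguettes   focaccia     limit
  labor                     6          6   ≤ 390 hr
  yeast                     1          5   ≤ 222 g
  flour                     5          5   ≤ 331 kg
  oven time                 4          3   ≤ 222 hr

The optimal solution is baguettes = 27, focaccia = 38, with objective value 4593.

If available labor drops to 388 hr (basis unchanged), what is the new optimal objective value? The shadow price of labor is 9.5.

4574

Δb = -2, so new z* = 4593 + (9.5)·(-2) = 4593 − 19 = 4574.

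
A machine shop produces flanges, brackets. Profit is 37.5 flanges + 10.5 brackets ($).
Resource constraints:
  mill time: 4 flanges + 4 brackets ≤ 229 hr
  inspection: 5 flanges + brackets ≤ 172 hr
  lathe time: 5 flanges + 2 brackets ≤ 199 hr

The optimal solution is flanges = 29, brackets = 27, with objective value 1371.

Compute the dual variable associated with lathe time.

3

Check each constraint at x*: mill time 224/229 (slack 5); inspection 172/172 (tight); lathe time 199/199 (tight).
Since mill time is not tight, its dual is 0.
The binding rows give the dual system: 5·y_inspection + 5·y_lathe time = 37.5 and 1·y_inspection + 2·y_lathe time = 10.5.
This yields shadow prices y_inspection = 4.5, y_lathe time = 3.
Shadow price of lathe time = 3.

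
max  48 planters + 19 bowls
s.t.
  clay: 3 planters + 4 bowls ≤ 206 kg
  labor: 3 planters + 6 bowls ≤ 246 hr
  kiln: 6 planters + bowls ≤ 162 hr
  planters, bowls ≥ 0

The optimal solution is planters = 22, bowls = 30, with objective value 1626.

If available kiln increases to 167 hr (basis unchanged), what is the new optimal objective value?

Check each constraint at x*: clay 186/206 (slack 20); labor 246/246 (tight); kiln 162/162 (tight).
Since clay is not tight, its dual is 0.
The binding rows give the dual system: 3·y_labor + 6·y_kiln = 48 and 6·y_labor + 1·y_kiln = 19.
→ y_labor = 2 and y_kiln = 7.
Δz = y_kiln·Δb = 7 × (5) = 35, so new z* = 1626 + 35 = 1661.

1661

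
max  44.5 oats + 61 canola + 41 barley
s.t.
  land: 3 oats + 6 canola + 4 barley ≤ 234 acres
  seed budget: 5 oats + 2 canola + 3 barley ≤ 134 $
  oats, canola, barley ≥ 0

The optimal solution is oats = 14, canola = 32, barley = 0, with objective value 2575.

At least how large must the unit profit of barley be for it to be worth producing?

46.5

Both land and seed budget are binding at x*.
Dual feasibility on the basic columns requires 3·y_land + 5·y_seed budget = 44.5, 6·y_land + 2·y_seed budget = 61.
This yields shadow prices y_land = 9, y_seed budget = 3.5.
barley enters the basis when its profit ≥ yᵀa₃ = 9·4 + 3.5·3 = 46.5.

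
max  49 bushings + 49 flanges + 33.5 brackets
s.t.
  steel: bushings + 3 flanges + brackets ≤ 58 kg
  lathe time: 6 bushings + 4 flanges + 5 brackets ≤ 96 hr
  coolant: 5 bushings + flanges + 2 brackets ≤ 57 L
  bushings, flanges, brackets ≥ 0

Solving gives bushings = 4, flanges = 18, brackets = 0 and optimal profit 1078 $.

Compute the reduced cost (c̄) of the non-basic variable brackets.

-8.5

Binding: steel and lathe time. Non-binding: coolant (19 unused).
Slack constraints have shadow price 0 (complementary slackness).
Dual feasibility on the basic columns requires 1·y_steel + 6·y_lathe time = 49, 3·y_steel + 4·y_lathe time = 49.
Solving: y_steel = 7, y_lathe time = 7.
Reduced cost of brackets: c₃ − yᵀa₃ = 33.5 − (7·1 + 7·5) = 33.5 − 42 = -8.5.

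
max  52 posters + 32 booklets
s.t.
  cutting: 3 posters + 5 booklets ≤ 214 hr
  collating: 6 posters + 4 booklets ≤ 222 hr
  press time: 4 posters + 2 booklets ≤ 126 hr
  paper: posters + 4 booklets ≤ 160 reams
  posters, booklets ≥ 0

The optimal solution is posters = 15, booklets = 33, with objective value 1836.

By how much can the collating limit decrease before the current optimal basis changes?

Binding constraints: collating, press time. The basis is B = [[6,4],[4,2]] with det -4.
Per unit decrease in collating, x* moves by d = (0.5, -1).
The basis stays optimal until booklets reaches 0; allowable decrease = 33 hr.

33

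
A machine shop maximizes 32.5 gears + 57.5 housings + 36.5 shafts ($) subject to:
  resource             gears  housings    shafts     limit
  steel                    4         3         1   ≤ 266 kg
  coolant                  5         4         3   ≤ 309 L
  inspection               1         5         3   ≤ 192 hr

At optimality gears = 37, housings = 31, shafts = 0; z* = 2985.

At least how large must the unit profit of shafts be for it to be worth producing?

37.5

At the optimum: steel uses 241 of 266 (slack = 25); coolant uses 309 of 309 (binding); inspection uses 192 of 192 (binding).
By complementary slackness, y = 0 for the non-binding constraint.
The binding rows give the dual system: 5·y_coolant + 1·y_inspection = 32.5 and 4·y_coolant + 5·y_inspection = 57.5.
→ y_coolant = 5 and y_inspection = 7.5.
shafts enters the basis when its profit ≥ yᵀa₃ = 5·3 + 7.5·3 = 37.5.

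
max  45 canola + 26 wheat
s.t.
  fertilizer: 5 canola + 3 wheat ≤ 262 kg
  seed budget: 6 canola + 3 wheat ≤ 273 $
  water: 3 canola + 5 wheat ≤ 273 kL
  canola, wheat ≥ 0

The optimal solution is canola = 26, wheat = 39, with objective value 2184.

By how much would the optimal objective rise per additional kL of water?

1

At the optimum: fertilizer uses 247 of 262 (slack = 15); seed budget uses 273 of 273 (binding); water uses 273 of 273 (binding).
Slack constraints have shadow price 0 (complementary slackness).
Dual feasibility on the basic columns requires 6·y_seed budget + 3·y_water = 45, 3·y_seed budget + 5·y_water = 26.
Solving: y_seed budget = 7, y_water = 1.
Shadow price of water = 1.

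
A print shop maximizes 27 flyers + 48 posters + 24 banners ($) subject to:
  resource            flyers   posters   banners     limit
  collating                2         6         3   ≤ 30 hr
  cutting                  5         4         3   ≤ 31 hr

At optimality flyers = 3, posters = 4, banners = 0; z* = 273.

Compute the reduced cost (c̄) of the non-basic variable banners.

Both collating and cutting are binding at x*.
From A_Bᵀ y = c: 2·y_collating + 5·y_cutting = 27; 6·y_collating + 4·y_cutting = 48.
→ y_collating = 6 and y_cutting = 3.
Reduced cost of banners: c₃ − yᵀa₃ = 24 − (6·3 + 3·3) = 24 − 27 = -3.

-3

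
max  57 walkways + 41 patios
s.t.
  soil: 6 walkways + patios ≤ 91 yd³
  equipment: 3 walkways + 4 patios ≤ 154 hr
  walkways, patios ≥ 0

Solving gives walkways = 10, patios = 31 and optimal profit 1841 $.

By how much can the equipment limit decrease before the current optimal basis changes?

108.5

Binding constraints: soil, equipment. The basis is B = [[6,1],[3,4]] with det 21.
Per unit decrease in equipment, x* moves by d = (0.0476, -0.2857).
The basis stays optimal until patios reaches 0; allowable decrease = 108.5 hr.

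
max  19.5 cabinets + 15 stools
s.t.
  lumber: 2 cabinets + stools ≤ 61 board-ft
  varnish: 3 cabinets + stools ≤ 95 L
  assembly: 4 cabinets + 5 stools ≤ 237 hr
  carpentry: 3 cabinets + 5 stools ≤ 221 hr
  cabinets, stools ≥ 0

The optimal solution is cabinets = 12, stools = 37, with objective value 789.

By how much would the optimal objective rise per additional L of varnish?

0

Binding: lumber and carpentry. Non-binding: varnish (22 unused), assembly (4 unused).
Slack constraints have shadow price 0 (complementary slackness).
From A_Bᵀ y = c: 2·y_lumber + 3·y_carpentry = 19.5; 1·y_lumber + 5·y_carpentry = 15.
Solving: y_lumber = 7.5, y_carpentry = 1.5.
Shadow price of varnish = 0.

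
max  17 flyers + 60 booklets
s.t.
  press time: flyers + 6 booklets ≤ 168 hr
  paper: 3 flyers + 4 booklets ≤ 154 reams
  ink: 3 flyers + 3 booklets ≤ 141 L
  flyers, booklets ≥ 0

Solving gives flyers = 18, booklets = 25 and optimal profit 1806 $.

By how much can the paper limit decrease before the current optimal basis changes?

Binding constraints: press time, paper. The basis is B = [[1,6],[3,4]] with det -14.
Per unit decrease in paper, x* moves by d = (-0.4286, 0.0714).
The basis stays optimal until flyers reaches 0; allowable decrease = 42 reams.

42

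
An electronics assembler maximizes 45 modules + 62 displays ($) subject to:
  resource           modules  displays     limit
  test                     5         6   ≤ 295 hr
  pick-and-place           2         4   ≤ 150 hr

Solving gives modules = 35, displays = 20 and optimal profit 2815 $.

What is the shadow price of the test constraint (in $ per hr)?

7

Check each constraint at x*: test 295/295 (tight); pick-and-place 150/150 (tight).
Dual feasibility on the basic columns requires 5·y_test + 2·y_pick-and-place = 45, 6·y_test + 4·y_pick-and-place = 62.
Solving: y_test = 7, y_pick-and-place = 5.
Shadow price of test = 7.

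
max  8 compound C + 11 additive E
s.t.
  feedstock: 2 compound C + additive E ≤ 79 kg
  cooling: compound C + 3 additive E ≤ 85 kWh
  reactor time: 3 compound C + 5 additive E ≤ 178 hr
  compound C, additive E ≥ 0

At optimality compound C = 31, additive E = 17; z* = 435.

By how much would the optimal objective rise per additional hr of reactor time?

Binding: feedstock and reactor time. Non-binding: cooling (3 unused).
Since cooling is not tight, its dual is 0.
Dual feasibility on the basic columns requires 2·y_feedstock + 3·y_reactor time = 8, 1·y_feedstock + 5·y_reactor time = 11.
This yields shadow prices y_feedstock = 1, y_reactor time = 2.
Shadow price of reactor time = 2.

2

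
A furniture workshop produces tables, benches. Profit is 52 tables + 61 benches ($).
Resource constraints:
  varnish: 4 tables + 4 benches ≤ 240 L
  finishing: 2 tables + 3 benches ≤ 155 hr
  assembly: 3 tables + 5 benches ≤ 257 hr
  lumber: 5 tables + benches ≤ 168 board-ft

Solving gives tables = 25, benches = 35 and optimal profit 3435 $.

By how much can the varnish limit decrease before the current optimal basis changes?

Binding constraints: varnish, finishing. The basis is B = [[4,4],[2,3]] with det 4.
Per unit decrease in varnish, x* moves by d = (-0.75, 0.5).
The basis stays optimal until assembly becomes binding; allowable decrease = 28 L.

28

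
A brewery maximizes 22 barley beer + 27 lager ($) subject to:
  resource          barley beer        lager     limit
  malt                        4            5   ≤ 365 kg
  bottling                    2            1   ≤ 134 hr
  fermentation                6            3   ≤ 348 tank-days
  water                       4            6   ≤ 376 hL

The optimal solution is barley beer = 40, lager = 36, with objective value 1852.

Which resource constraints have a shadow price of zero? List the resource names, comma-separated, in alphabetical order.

bottling, malt

malt: 340/365 (slack 25)
bottling: 116/134 (slack 18)
fermentation: 348/348 (binding)
water: 376/376 (binding)
By complementary slackness, a constraint with positive slack has shadow price 0 → bottling, malt.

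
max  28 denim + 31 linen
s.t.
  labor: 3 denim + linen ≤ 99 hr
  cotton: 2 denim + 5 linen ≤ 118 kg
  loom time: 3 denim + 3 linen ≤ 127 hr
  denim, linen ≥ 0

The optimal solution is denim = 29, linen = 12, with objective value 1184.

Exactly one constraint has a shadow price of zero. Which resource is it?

labor: 99/99 (binding)
cotton: 118/118 (binding)
loom time: 123/127 (slack 4)
By complementary slackness, a constraint with positive slack has shadow price 0 → loom time.

loom time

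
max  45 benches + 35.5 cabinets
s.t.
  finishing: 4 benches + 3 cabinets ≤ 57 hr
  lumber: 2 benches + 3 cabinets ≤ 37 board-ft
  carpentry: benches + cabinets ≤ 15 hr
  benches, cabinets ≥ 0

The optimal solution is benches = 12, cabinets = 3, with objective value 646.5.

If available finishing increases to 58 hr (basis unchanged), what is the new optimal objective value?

At the optimum: finishing uses 57 of 57 (binding); lumber uses 33 of 37 (slack = 4); carpentry uses 15 of 15 (binding).
Since lumber is not tight, its dual is 0.
From A_Bᵀ y = c: 4·y_finishing + 1·y_carpentry = 45; 3·y_finishing + 1·y_carpentry = 35.5.
Solving: y_finishing = 9.5, y_carpentry = 7.
Δz = y_finishing·Δb = 9.5 × (1) = 9.5, so new z* = 646.5 + 9.5 = 656.

656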